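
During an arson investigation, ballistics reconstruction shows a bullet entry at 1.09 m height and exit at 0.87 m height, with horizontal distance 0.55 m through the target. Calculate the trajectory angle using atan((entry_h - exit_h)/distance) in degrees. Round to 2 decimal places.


Bullet trajectory angle:
Height difference = 1.09 - 0.87 = 0.22 m
angle = atan(0.22 / 0.55)
angle = atan(0.4)
angle = 21.80 degrees

21.80


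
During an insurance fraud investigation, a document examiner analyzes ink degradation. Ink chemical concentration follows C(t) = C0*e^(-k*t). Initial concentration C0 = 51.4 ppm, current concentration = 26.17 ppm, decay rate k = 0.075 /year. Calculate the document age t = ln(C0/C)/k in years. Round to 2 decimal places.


Document age estimation:
C0/C = 51.4 / 26.17 = 1.964081
ln(C0/C) = 0.675024
t = 0.675024 / 0.075 = 9.00 years

9.00


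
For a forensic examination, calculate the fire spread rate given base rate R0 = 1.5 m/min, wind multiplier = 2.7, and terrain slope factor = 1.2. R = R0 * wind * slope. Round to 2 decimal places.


Fire spread rate calculation:
R = R0 * wind_factor * slope_factor
= 1.5 * 2.7 * 1.2
= 4.05 * 1.2
= 4.86 m/min

4.86


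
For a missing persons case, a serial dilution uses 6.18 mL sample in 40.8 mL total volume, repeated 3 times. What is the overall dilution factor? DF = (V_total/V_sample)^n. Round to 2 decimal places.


Dilution factor calculation:
Single dilution = V_total / V_sample = 40.8 / 6.18 ≈ 6.601942
Number of dilutions = 3
Total DF = (40.8 / 6.18)^3 (full precision, rounded at the end) = 287.75

287.75


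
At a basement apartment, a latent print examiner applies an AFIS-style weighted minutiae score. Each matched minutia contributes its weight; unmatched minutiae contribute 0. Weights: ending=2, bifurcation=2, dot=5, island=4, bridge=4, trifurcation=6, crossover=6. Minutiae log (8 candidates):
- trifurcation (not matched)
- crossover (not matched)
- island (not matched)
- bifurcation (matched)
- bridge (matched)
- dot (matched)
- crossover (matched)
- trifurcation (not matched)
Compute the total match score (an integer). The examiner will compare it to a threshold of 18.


Weighted minutiae match score:
  trifurcation: not matched, +0
  crossover: not matched, +0
  island: not matched, +0
  bifurcation: matched, +2 (running total 2)
  bridge: matched, +4 (running total 6)
  dot: matched, +5 (running total 11)
  crossover: matched, +6 (running total 17)
  trifurcation: not matched, +0
Total score = 17
Threshold = 18; verdict = inconclusive

17


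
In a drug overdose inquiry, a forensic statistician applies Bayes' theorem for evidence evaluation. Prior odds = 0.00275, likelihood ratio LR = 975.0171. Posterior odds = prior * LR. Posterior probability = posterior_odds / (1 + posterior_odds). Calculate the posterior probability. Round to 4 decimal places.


Bayesian evidence evaluation:
Posterior odds = prior_odds * LR = 0.00275 * 975.0171 = 2.681297
Posterior probability = posterior_odds / (1 + posterior_odds)
= 2.681297 / (1 + 2.681297)
= 2.681297 / 3.681297
= 0.7284

0.7284


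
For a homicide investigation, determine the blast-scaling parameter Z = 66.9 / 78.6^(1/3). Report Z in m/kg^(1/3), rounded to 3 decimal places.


Scaled distance calculation:
W^(1/3) = 78.6^(1/3) = 4.283586
Z = R / W^(1/3) = 66.9 / 4.283586
Z = 15.618 m/kg^(1/3)

15.618


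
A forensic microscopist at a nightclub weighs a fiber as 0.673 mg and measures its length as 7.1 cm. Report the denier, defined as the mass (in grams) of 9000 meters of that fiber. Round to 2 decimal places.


Denier calculation:
Mass in grams = 0.673 mg / 1000 = 0.000673 g
Length in meters = 7.1 cm / 100 = 0.071 m
Linear density = mass / length = 0.000673 / 0.071 = 0.00947887 g/m
Denier = (g/m) * 9000 = 0.00947887 * 9000 = 85.31

85.31


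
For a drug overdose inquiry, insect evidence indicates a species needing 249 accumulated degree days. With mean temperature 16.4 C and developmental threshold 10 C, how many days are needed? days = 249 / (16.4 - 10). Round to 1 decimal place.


Insect development time:
Effective temperature = avg_temp - T_base = 16.4 - 10 = 6.4 C
Days = ADD / effective_temp = 249 / 6.4 = 38.9 days

38.9


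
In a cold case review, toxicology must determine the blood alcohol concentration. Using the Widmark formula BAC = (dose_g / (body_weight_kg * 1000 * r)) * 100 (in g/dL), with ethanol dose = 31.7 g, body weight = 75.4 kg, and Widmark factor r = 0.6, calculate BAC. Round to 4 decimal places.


Applying the Widmark formula:
BAC = (dose_g / (body_wt * 1000 * r)) * 100
Denominator = 75.4 * 1000 * 0.6 = 45240
BAC = (31.7 / 45240) * 100
BAC = 0.0701 g/dL

0.0701


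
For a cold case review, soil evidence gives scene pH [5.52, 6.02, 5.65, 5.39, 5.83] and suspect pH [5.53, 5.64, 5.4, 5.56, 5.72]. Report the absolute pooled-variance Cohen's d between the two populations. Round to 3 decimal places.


Pooled-variance Cohen's d for soil pH comparison:
Scene mean = 28.41 / 5 = 5.682
Suspect mean = 27.85 / 5 = 5.57
Scene sample variance s_s^2 = 0.06217
Suspect sample variance s_c^2 = 0.0145
Pooled variance = ((n_s-1)*s_s^2 + (n_c-1)*s_c^2) / (n_s + n_c - 2) = 0.038335
Pooled SD = sqrt(0.038335) = 0.195793
Mean difference = 0.112
|d| = |0.112| / 0.195793 = 0.572

0.572


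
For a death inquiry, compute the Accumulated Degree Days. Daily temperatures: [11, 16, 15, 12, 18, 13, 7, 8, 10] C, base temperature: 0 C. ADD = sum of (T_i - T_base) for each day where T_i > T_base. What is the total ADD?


Computing ADD day by day:
Day 1: max(0, 11 - 0) = 11
Day 2: max(0, 16 - 0) = 16
Day 3: max(0, 15 - 0) = 15
Day 4: max(0, 12 - 0) = 12
Day 5: max(0, 18 - 0) = 18
Day 6: max(0, 13 - 0) = 13
Day 7: max(0, 7 - 0) = 7
Day 8: max(0, 8 - 0) = 8
Day 9: max(0, 10 - 0) = 10
Total ADD = 110

110


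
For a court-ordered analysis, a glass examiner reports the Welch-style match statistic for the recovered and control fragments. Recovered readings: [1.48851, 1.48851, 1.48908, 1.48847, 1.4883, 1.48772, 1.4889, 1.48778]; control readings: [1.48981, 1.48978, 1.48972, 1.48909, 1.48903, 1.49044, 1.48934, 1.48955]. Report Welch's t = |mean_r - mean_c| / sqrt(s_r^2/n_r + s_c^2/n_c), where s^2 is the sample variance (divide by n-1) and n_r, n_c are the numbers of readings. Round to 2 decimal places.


Welch's t-criterion for glass RI comparison:
Recovered mean = sum / n_r = 11.90727 / 8 = 1.4884088
Control mean = sum / n_c = 11.91676 / 8 = 1.489595
Recovered sample variance s_r^2 = 2.28241e-07
Control sample variance s_c^2 = 2.07343e-07
Welch SE (unpooled) = sqrt(s_r^2/n_r + s_c^2/n_c) = sqrt(2.85301e-08 + 2.59179e-08) = sqrt(5.4448e-08) = 0.000233341
|mean_r - mean_c| = 0.00118625
t = 0.00118625 / 0.000233341 = 5.08

5.08


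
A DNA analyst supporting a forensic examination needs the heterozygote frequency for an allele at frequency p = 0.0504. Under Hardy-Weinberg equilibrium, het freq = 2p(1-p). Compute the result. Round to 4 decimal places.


Hardy-Weinberg heterozygote frequency:
q = 1 - p = 1 - 0.0504 = 0.9496
2pq = 2 * 0.0504 * 0.9496 = 0.0957

0.0957


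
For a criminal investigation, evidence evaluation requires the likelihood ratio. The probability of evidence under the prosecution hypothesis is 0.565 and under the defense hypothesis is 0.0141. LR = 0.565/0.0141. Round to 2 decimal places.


Likelihood ratio calculation:
LR = P(E|Hp) / P(E|Hd)
LR = 0.565 / 0.0141
LR = 40.07

40.07


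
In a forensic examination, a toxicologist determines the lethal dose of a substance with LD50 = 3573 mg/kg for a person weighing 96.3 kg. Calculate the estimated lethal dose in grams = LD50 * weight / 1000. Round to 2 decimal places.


Lethal dose calculation:
Lethal dose = LD50 * body_weight / 1000
= 3573 * 96.3 / 1000
= 344079.9 / 1000
= 344.08 g

344.08


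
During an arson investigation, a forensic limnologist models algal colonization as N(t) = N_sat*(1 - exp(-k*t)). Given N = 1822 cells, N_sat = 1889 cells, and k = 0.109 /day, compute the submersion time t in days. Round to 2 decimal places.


PMSI from diatom colonization curve:
N / N_sat = 1822 / 1889 = 0.964531
1 - N/N_sat = 0.035469
ln(1 - N/N_sat) = -3.339096
t = -ln(1 - N/N_sat) / k = -(-3.339096) / 0.109 = 30.63 days

30.63


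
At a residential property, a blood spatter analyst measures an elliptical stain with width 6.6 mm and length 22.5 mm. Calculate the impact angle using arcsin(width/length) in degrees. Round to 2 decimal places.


Blood spatter impact angle calculation:
width / length = 6.6 / 22.5 = 0.293333
angle = arcsin(0.293333)
angle = 17.06 degrees

17.06


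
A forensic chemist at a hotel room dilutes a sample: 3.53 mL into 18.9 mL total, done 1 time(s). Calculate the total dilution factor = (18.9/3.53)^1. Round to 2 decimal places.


Dilution factor calculation:
Single dilution = V_total / V_sample = 18.9 / 3.53 ≈ 5.354108
Number of dilutions = 1
Total DF = (18.9 / 3.53)^1 (full precision, rounded at the end) = 5.35

5.35


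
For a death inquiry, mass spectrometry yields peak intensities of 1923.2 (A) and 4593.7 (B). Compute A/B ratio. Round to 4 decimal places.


Spectral peak ratio:
Peak A = 1923.2 counts
Peak B = 4593.7 counts
Ratio = 1923.2 / 4593.7 = 0.4187

0.4187


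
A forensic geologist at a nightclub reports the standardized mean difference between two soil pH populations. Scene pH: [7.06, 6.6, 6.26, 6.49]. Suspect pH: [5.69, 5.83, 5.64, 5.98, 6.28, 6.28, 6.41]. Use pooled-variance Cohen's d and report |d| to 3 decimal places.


Pooled-variance Cohen's d for soil pH comparison:
Scene mean = 26.41 / 4 = 6.6025
Suspect mean = 42.11 / 7 = 6.015714
Scene sample variance s_s^2 = 0.113092
Suspect sample variance s_c^2 = 0.096362
Pooled variance = ((n_s-1)*s_s^2 + (n_c-1)*s_c^2) / (n_s + n_c - 2) = 0.101938
Pooled SD = sqrt(0.101938) = 0.319277
Mean difference = 0.586786
|d| = |0.586786| / 0.319277 = 1.838

1.838


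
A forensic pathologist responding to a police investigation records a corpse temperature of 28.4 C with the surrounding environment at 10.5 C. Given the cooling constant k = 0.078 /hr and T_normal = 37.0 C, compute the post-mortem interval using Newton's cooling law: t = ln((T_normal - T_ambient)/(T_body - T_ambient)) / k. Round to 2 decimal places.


Using Newton's law of cooling:
t = ln((T_normal - T_ambient) / (T_body - T_ambient)) / k
T_normal - T_ambient = 26.5
T_body - T_ambient = 17.9
Ratio = 1.480447
ln(ratio) = 0.392344
t = 0.392344 / 0.078 = 5.03 hours

5.03


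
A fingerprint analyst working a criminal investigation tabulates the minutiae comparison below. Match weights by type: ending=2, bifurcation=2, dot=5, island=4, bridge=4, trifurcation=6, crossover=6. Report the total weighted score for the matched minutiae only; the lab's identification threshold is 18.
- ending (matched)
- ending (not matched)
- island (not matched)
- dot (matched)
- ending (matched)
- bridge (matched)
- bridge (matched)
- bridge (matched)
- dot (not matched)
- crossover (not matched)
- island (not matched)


Weighted minutiae match score:
  ending: matched, +2 (running total 2)
  ending: not matched, +0
  island: not matched, +0
  dot: matched, +5 (running total 7)
  ending: matched, +2 (running total 9)
  bridge: matched, +4 (running total 13)
  bridge: matched, +4 (running total 17)
  bridge: matched, +4 (running total 21)
  dot: not matched, +0
  crossover: not matched, +0
  island: not matched, +0
Total score = 21
Threshold = 18; verdict = identification

21


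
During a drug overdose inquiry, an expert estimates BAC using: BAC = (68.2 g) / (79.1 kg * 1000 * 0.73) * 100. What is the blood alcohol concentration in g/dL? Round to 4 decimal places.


Applying the Widmark formula:
BAC = (dose_g / (body_wt * 1000 * r)) * 100
Denominator = 79.1 * 1000 * 0.73 = 57743
BAC = (68.2 / 57743) * 100
BAC = 0.1181 g/dL

0.1181


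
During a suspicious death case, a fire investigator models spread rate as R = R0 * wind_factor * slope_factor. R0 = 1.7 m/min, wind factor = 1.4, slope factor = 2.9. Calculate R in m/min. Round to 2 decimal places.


Fire spread rate calculation:
R = R0 * wind_factor * slope_factor
= 1.7 * 1.4 * 2.9
= 2.38 * 2.9
= 6.90 m/min

6.90


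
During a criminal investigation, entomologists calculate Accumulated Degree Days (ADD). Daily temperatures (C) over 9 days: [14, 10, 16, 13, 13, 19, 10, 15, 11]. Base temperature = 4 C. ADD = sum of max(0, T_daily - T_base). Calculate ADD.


Computing ADD day by day:
Day 1: max(0, 14 - 4) = 10
Day 2: max(0, 10 - 4) = 6
Day 3: max(0, 16 - 4) = 12
Day 4: max(0, 13 - 4) = 9
Day 5: max(0, 13 - 4) = 9
Day 6: max(0, 19 - 4) = 15
Day 7: max(0, 10 - 4) = 6
Day 8: max(0, 15 - 4) = 11
Day 9: max(0, 11 - 4) = 7
Total ADD = 85

85


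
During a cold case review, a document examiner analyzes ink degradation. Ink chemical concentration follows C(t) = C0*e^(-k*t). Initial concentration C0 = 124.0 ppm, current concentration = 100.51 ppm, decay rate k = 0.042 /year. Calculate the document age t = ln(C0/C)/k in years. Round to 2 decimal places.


Document age estimation:
C0/C = 124.0 / 100.51 = 1.233708
ln(C0/C) = 0.210024
t = 0.210024 / 0.042 = 5.00 years

5.00


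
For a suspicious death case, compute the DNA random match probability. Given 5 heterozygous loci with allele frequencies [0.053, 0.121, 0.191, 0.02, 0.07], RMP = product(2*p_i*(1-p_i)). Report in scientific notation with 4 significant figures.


Computing RMP for 5 loci:
Locus 1: 2 * 0.053 * 0.947 = 0.100382
Locus 2: 2 * 0.121 * 0.879 = 0.212718
Locus 3: 2 * 0.191 * 0.809 = 0.309038
Locus 4: 2 * 0.02 * 0.98 = 0.0392
Locus 5: 2 * 0.07 * 0.93 = 0.1302
RMP = 3.368e-05

3.368e-05


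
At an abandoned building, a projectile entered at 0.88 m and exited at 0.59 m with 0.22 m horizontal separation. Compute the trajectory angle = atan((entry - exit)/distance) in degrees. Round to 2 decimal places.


Bullet trajectory angle:
Height difference = 0.88 - 0.59 = 0.29 m
angle = atan(0.29 / 0.22)
angle = atan(1.318182)
angle = 52.82 degrees

52.82


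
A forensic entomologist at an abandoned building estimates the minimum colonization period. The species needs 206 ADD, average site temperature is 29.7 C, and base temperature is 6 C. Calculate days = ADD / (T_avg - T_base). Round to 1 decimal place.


Insect development time:
Effective temperature = avg_temp - T_base = 29.7 - 6 = 23.7 C
Days = ADD / effective_temp = 206 / 23.7 = 8.7 days

8.7


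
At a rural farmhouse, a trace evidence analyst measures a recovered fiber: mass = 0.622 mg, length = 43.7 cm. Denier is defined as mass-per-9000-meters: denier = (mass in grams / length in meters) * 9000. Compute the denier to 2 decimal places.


Denier calculation:
Mass in grams = 0.622 mg / 1000 = 0.000622 g
Length in meters = 43.7 cm / 100 = 0.437 m
Linear density = mass / length = 0.000622 / 0.437 = 0.00142334 g/m
Denier = (g/m) * 9000 = 0.00142334 * 9000 = 12.81

12.81


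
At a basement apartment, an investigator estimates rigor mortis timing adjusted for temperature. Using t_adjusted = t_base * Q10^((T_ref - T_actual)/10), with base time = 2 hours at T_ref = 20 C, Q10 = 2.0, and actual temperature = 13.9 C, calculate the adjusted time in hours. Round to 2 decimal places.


Rigor mortis time adjustment:
Exponent = (T_ref - T_actual) / 10 = (20 - 13.9) / 10 = 0.61
Q10 factor = 2.0^0.61 = 1.52626
t_adjusted = 2 * 1.52626 = 3.05 hours

3.05


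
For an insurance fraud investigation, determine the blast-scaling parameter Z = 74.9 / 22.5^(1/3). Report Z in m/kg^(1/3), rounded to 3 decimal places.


Scaled distance calculation:
W^(1/3) = 22.5^(1/3) = 2.823108
Z = R / W^(1/3) = 74.9 / 2.823108
Z = 26.531 m/kg^(1/3)

26.531


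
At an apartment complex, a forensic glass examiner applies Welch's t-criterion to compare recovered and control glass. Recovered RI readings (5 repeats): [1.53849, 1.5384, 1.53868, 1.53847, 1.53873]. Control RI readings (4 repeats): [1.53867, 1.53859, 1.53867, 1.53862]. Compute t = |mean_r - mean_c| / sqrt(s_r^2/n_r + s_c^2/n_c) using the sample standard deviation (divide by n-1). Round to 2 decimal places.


Welch's t-criterion for glass RI comparison:
Recovered mean = sum / n_r = 7.69277 / 5 = 1.538554
Control mean = sum / n_c = 6.15455 / 4 = 1.5386375
Recovered sample variance s_r^2 = 2.043e-08
Control sample variance s_c^2 = 1.55833e-09
Welch SE (unpooled) = sqrt(s_r^2/n_r + s_c^2/n_c) = sqrt(4.086e-09 + 3.89583e-10) = sqrt(4.47558e-09) = 6.68998e-05
|mean_r - mean_c| = 8.35e-05
t = 8.35e-05 / 6.68998e-05 = 1.25

1.25


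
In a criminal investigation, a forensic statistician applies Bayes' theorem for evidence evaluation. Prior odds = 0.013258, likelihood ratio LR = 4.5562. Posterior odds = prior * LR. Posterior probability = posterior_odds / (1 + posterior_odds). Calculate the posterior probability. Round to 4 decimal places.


Bayesian evidence evaluation:
Posterior odds = prior_odds * LR = 0.013258 * 4.5562 = 0.0604061
Posterior probability = posterior_odds / (1 + posterior_odds)
= 0.0604061 / (1 + 0.0604061)
= 0.0604061 / 1.0604061
= 0.0570

0.0570


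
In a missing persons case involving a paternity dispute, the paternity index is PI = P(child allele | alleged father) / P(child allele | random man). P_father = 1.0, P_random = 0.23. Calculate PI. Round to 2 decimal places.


Paternity Index calculation:
PI = P(allele|father) / P(allele|random)
PI = 1.0 / 0.23
PI = 4.35

4.35


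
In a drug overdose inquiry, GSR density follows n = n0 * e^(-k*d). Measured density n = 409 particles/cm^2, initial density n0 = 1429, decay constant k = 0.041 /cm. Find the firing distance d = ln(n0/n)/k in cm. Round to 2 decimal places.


GSR distance calculation:
n0/n = 1429 / 409 = 3.493888
ln(n0/n) = 1.251015
d = 1.251015 / 0.041 = 30.51 cm

30.51


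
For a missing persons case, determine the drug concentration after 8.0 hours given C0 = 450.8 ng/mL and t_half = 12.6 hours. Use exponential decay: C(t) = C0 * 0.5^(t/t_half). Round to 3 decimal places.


Drug concentration decay:
Number of half-lives = t / t_half = 8.0 / 12.6 = 0.634921
Decay factor = 0.5^0.634921 = 0.64397608
C(t) = 450.8 * 0.64397608 = 290.304 ng/mL

290.304


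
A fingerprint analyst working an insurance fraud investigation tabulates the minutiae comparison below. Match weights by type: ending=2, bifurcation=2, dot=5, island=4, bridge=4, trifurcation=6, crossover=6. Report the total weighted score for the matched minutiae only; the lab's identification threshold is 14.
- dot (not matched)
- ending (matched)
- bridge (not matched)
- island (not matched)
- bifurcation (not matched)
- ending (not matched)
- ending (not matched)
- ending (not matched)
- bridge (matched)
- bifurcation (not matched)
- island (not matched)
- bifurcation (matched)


Weighted minutiae match score:
  dot: not matched, +0
  ending: matched, +2 (running total 2)
  bridge: not matched, +0
  island: not matched, +0
  bifurcation: not matched, +0
  ending: not matched, +0
  ending: not matched, +0
  ending: not matched, +0
  bridge: matched, +4 (running total 6)
  bifurcation: not matched, +0
  island: not matched, +0
  bifurcation: matched, +2 (running total 8)
Total score = 8
Threshold = 14; verdict = inconclusive

8


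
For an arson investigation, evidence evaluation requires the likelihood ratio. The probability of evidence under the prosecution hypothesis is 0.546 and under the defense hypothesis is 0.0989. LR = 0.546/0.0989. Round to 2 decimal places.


Likelihood ratio calculation:
LR = P(E|Hp) / P(E|Hd)
LR = 0.546 / 0.0989
LR = 5.52

5.52


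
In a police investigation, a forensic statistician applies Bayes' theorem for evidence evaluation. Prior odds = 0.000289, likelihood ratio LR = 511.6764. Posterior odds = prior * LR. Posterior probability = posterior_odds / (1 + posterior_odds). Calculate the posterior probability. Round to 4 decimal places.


Bayesian evidence evaluation:
Posterior odds = prior_odds * LR = 0.000289 * 511.6764 = 0.1478745
Posterior probability = posterior_odds / (1 + posterior_odds)
= 0.1478745 / (1 + 0.1478745)
= 0.1478745 / 1.1478745
= 0.1288

0.1288


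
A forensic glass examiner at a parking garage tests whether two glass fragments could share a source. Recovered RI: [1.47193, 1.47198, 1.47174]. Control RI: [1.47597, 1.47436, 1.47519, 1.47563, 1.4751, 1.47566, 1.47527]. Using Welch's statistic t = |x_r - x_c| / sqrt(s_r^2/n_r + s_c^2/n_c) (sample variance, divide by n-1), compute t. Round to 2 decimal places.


Welch's t-criterion for glass RI comparison:
Recovered mean = sum / n_r = 4.41565 / 3 = 1.4718833
Control mean = sum / n_c = 10.32718 / 7 = 1.4753114
Recovered sample variance s_r^2 = 1.60333e-08
Control sample variance s_c^2 = 2.70514e-07
Welch SE (unpooled) = sqrt(s_r^2/n_r + s_c^2/n_c) = sqrt(5.34444e-09 + 3.86449e-08) = sqrt(4.39893e-08) = 0.000209736
|mean_r - mean_c| = 0.0034281
t = 0.0034281 / 0.000209736 = 16.34

16.34


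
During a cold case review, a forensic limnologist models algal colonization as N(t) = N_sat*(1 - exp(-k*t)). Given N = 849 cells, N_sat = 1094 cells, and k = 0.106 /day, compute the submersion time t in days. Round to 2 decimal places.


PMSI from diatom colonization curve:
N / N_sat = 849 / 1094 = 0.776051
1 - N/N_sat = 0.223949
ln(1 - N/N_sat) = -1.496337
t = -ln(1 - N/N_sat) / k = -(-1.496337) / 0.106 = 14.12 days

14.12


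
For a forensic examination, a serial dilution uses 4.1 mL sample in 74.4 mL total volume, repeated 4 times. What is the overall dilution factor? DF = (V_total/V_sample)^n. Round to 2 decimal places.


Dilution factor calculation:
Single dilution = V_total / V_sample = 74.4 / 4.1 ≈ 18.146341
Number of dilutions = 4
Total DF = (74.4 / 4.1)^4 (full precision, rounded at the end) = 108431.71

108431.71


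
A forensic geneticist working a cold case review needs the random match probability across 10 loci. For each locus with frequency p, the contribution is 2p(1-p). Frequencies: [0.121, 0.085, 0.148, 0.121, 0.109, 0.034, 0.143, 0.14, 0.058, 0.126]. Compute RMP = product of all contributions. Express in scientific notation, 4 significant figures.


Computing RMP for 10 loci:
Locus 1: 2 * 0.121 * 0.879 = 0.212718
Locus 2: 2 * 0.085 * 0.915 = 0.15555
Locus 3: 2 * 0.148 * 0.852 = 0.252192
Locus 4: 2 * 0.121 * 0.879 = 0.212718
Locus 5: 2 * 0.109 * 0.891 = 0.194238
Locus 6: 2 * 0.034 * 0.966 = 0.065688
Locus 7: 2 * 0.143 * 0.857 = 0.245102
Locus 8: 2 * 0.14 * 0.86 = 0.2408
Locus 9: 2 * 0.058 * 0.942 = 0.109272
Locus 10: 2 * 0.126 * 0.874 = 0.220248
RMP = 3.217e-08

3.217e-08


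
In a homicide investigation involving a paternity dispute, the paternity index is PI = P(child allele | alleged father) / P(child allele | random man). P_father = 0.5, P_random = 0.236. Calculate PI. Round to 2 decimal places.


Paternity Index calculation:
PI = P(allele|father) / P(allele|random)
PI = 0.5 / 0.236
PI = 2.12

2.12


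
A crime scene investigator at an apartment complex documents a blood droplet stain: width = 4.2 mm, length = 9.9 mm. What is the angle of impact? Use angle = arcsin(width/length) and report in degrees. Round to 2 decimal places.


Blood spatter impact angle calculation:
width / length = 4.2 / 9.9 = 0.424242
angle = arcsin(0.424242)
angle = 25.10 degrees

25.10


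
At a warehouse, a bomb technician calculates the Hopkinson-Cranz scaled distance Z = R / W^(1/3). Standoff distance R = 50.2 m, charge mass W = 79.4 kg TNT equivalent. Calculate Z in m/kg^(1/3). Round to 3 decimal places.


Scaled distance calculation:
W^(1/3) = 79.4^(1/3) = 4.29807
Z = R / W^(1/3) = 50.2 / 4.29807
Z = 11.680 m/kg^(1/3)

11.680


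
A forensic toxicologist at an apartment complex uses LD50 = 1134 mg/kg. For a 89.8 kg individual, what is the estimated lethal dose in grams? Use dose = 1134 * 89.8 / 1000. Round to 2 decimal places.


Lethal dose calculation:
Lethal dose = LD50 * body_weight / 1000
= 1134 * 89.8 / 1000
= 101833.2 / 1000
= 101.83 g

101.83


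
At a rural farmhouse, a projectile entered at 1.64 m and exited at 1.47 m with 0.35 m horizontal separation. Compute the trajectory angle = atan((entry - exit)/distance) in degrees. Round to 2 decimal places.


Bullet trajectory angle:
Height difference = 1.64 - 1.47 = 0.17 m
angle = atan(0.17 / 0.35)
angle = atan(0.485714)
angle = 25.91 degrees

25.91


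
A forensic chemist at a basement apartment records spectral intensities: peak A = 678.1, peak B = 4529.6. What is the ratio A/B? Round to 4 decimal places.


Spectral peak ratio:
Peak A = 678.1 counts
Peak B = 4529.6 counts
Ratio = 678.1 / 4529.6 = 0.1497

0.1497


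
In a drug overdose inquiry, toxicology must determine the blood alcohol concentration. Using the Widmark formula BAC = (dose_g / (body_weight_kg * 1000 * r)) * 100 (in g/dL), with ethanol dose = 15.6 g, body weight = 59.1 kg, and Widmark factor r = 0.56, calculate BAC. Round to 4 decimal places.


Applying the Widmark formula:
BAC = (dose_g / (body_wt * 1000 * r)) * 100
Denominator = 59.1 * 1000 * 0.56 = 33096
BAC = (15.6 / 33096) * 100
BAC = 0.0471 g/dL

0.0471


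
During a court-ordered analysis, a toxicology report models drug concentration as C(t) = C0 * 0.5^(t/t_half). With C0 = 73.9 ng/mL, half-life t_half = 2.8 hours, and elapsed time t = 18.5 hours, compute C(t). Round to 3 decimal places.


Drug concentration decay:
Number of half-lives = t / t_half = 18.5 / 2.8 = 6.607143
Decay factor = 0.5^6.607143 = 0.01025774
C(t) = 73.9 * 0.01025774 = 0.758 ng/mL

0.758


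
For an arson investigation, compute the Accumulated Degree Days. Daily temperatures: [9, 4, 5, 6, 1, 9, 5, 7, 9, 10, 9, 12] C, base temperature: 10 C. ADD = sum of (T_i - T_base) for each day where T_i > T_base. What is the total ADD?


Computing ADD day by day:
Day 1: max(0, 9 - 10) = 0
Day 2: max(0, 4 - 10) = 0
Day 3: max(0, 5 - 10) = 0
Day 4: max(0, 6 - 10) = 0
Day 5: max(0, 1 - 10) = 0
Day 6: max(0, 9 - 10) = 0
Day 7: max(0, 5 - 10) = 0
Day 8: max(0, 7 - 10) = 0
Day 9: max(0, 9 - 10) = 0
Day 10: max(0, 10 - 10) = 0
Day 11: max(0, 9 - 10) = 0
Day 12: max(0, 12 - 10) = 2
Total ADD = 2

2


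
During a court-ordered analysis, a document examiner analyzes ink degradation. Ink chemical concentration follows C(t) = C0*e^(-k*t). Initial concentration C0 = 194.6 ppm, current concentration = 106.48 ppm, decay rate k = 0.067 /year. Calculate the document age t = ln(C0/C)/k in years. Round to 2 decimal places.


Document age estimation:
C0/C = 194.6 / 106.48 = 1.827573
ln(C0/C) = 0.602989
t = 0.602989 / 0.067 = 9.00 years

9.00


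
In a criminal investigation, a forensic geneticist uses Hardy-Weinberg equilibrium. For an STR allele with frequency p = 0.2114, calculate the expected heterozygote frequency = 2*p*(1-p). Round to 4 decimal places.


Hardy-Weinberg heterozygote frequency:
q = 1 - p = 1 - 0.2114 = 0.7886
2pq = 2 * 0.2114 * 0.7886 = 0.3334

0.3334


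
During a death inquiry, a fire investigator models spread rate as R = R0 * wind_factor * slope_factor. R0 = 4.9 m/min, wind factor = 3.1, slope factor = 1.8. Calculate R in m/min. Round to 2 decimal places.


Fire spread rate calculation:
R = R0 * wind_factor * slope_factor
= 4.9 * 3.1 * 1.8
= 15.19 * 1.8
= 27.34 m/min

27.34


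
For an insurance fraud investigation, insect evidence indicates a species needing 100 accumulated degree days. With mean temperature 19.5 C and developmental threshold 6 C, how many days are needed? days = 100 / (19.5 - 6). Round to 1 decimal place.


Insect development time:
Effective temperature = avg_temp - T_base = 19.5 - 6 = 13.5 C
Days = ADD / effective_temp = 100 / 13.5 = 7.4 days

7.4


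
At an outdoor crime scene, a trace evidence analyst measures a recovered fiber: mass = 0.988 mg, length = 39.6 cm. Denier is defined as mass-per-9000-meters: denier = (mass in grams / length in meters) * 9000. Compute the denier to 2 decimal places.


Denier calculation:
Mass in grams = 0.988 mg / 1000 = 0.000988 g
Length in meters = 39.6 cm / 100 = 0.396 m
Linear density = mass / length = 0.000988 / 0.396 = 0.00249495 g/m
Denier = (g/m) * 9000 = 0.00249495 * 9000 = 22.45

22.45


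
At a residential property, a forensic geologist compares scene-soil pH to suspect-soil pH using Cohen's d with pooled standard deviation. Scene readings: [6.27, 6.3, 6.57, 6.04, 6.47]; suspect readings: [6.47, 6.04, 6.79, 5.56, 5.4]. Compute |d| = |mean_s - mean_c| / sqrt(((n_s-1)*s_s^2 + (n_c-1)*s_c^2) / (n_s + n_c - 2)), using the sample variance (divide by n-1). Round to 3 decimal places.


Pooled-variance Cohen's d for soil pH comparison:
Scene mean = 31.65 / 5 = 6.33
Suspect mean = 30.26 / 5 = 6.052
Scene sample variance s_s^2 = 0.04145
Suspect sample variance s_c^2 = 0.34667
Pooled variance = ((n_s-1)*s_s^2 + (n_c-1)*s_c^2) / (n_s + n_c - 2) = 0.19406
Pooled SD = sqrt(0.19406) = 0.440522
Mean difference = 0.278
|d| = |0.278| / 0.440522 = 0.631

0.631


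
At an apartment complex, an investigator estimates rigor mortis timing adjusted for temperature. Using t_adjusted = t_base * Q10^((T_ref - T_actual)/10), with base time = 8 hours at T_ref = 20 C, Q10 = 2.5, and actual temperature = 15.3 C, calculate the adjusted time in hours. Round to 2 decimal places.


Rigor mortis time adjustment:
Exponent = (T_ref - T_actual) / 10 = (20 - 15.3) / 10 = 0.47
Q10 factor = 2.5^0.47 = 1.53827
t_adjusted = 8 * 1.53827 = 12.31 hours

12.31


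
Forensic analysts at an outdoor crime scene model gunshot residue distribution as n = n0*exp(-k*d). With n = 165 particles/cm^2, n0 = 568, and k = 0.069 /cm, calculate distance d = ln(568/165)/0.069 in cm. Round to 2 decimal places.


GSR distance calculation:
n0/n = 568 / 165 = 3.442424
ln(n0/n) = 1.236176
d = 1.236176 / 0.069 = 17.92 cm

17.92


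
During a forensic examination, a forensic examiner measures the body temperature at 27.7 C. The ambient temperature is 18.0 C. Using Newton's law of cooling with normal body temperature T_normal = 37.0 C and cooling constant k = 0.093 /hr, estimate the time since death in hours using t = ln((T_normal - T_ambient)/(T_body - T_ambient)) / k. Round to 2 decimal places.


Using Newton's law of cooling:
t = ln((T_normal - T_ambient) / (T_body - T_ambient)) / k
T_normal - T_ambient = 19.0
T_body - T_ambient = 9.7
Ratio = 1.958763
ln(ratio) = 0.672313
t = 0.672313 / 0.093 = 7.23 hours

7.23


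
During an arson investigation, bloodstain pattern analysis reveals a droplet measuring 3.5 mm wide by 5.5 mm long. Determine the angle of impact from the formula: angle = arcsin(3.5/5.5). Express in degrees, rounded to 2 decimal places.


Blood spatter impact angle calculation:
width / length = 3.5 / 5.5 = 0.636364
angle = arcsin(0.636364)
angle = 39.52 degrees

39.52


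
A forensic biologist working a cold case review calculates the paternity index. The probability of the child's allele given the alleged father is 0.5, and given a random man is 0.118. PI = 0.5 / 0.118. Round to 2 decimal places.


Paternity Index calculation:
PI = P(allele|father) / P(allele|random)
PI = 0.5 / 0.118
PI = 4.24

4.24


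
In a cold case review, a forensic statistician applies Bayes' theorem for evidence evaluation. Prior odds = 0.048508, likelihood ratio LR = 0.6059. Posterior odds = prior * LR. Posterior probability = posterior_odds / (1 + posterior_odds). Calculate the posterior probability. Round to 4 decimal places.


Bayesian evidence evaluation:
Posterior odds = prior_odds * LR = 0.048508 * 0.6059 = 0.029391
Posterior probability = posterior_odds / (1 + posterior_odds)
= 0.029391 / (1 + 0.029391)
= 0.029391 / 1.029391
= 0.0286

0.0286


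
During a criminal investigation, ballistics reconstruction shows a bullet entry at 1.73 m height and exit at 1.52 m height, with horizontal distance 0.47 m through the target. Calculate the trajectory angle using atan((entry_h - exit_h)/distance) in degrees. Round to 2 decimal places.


Bullet trajectory angle:
Height difference = 1.73 - 1.52 = 0.21 m
angle = atan(0.21 / 0.47)
angle = atan(0.446809)
angle = 24.08 degrees

24.08


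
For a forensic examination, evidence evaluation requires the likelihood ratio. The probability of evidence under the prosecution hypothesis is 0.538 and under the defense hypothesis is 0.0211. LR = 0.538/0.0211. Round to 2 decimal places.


Likelihood ratio calculation:
LR = P(E|Hp) / P(E|Hd)
LR = 0.538 / 0.0211
LR = 25.50

25.50


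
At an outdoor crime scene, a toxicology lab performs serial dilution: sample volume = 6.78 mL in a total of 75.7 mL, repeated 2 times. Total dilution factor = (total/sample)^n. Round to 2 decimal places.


Dilution factor calculation:
Single dilution = V_total / V_sample = 75.7 / 6.78 ≈ 11.165192
Number of dilutions = 2
Total DF = (75.7 / 6.78)^2 (full precision, rounded at the end) = 124.66

124.66


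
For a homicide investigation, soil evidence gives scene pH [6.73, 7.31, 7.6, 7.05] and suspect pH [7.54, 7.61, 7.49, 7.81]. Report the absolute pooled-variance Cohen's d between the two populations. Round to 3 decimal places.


Pooled-variance Cohen's d for soil pH comparison:
Scene mean = 28.69 / 4 = 7.1725
Suspect mean = 30.45 / 4 = 7.6125
Scene sample variance s_s^2 = 0.137492
Suspect sample variance s_c^2 = 0.019758
Pooled variance = ((n_s-1)*s_s^2 + (n_c-1)*s_c^2) / (n_s + n_c - 2) = 0.078625
Pooled SD = sqrt(0.078625) = 0.280401
Mean difference = -0.44
|d| = |-0.44| / 0.280401 = 1.569

1.569


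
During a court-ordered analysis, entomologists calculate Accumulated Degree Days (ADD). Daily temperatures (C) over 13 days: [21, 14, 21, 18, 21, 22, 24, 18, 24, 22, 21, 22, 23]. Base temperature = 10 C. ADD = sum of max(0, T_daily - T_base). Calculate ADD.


Computing ADD day by day:
Day 1: max(0, 21 - 10) = 11
Day 2: max(0, 14 - 10) = 4
Day 3: max(0, 21 - 10) = 11
Day 4: max(0, 18 - 10) = 8
Day 5: max(0, 21 - 10) = 11
Day 6: max(0, 22 - 10) = 12
Day 7: max(0, 24 - 10) = 14
Day 8: max(0, 18 - 10) = 8
Day 9: max(0, 24 - 10) = 14
Day 10: max(0, 22 - 10) = 12
Day 11: max(0, 21 - 10) = 11
Day 12: max(0, 22 - 10) = 12
Day 13: max(0, 23 - 10) = 13
Total ADD = 141

141


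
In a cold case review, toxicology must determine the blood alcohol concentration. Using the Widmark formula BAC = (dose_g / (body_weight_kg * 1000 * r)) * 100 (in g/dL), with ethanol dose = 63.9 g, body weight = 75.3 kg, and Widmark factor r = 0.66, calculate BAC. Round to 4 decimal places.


Applying the Widmark formula:
BAC = (dose_g / (body_wt * 1000 * r)) * 100
Denominator = 75.3 * 1000 * 0.66 = 49698
BAC = (63.9 / 49698) * 100
BAC = 0.1286 g/dL

0.1286


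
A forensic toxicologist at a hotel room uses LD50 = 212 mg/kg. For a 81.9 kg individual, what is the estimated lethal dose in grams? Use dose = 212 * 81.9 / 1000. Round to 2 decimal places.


Lethal dose calculation:
Lethal dose = LD50 * body_weight / 1000
= 212 * 81.9 / 1000
= 17362.8 / 1000
= 17.36 g

17.36


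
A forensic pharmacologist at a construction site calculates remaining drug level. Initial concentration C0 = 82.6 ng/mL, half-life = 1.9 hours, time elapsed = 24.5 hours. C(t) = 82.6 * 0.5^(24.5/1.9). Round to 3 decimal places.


Drug concentration decay:
Number of half-lives = t / t_half = 24.5 / 1.9 = 12.894737
Decay factor = 0.5^12.894737 = 0.00013131
C(t) = 82.6 * 0.00013131 = 0.011 ng/mL

0.011


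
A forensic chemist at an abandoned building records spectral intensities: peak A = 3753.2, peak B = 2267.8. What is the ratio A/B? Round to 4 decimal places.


Spectral peak ratio:
Peak A = 3753.2 counts
Peak B = 2267.8 counts
Ratio = 3753.2 / 2267.8 = 1.6550

1.6550


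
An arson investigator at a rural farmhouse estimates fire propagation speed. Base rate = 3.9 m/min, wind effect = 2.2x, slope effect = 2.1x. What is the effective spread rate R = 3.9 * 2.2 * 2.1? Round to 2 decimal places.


Fire spread rate calculation:
R = R0 * wind_factor * slope_factor
= 3.9 * 2.2 * 2.1
= 8.58 * 2.1
= 18.02 m/min

18.02


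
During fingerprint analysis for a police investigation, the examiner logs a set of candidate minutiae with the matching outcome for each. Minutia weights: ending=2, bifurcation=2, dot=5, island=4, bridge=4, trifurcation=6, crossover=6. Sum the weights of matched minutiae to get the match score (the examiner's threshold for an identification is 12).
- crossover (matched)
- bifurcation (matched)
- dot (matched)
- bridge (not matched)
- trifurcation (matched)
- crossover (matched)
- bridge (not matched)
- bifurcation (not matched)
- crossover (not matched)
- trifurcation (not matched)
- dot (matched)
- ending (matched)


Weighted minutiae match score:
  crossover: matched, +6 (running total 6)
  bifurcation: matched, +2 (running total 8)
  dot: matched, +5 (running total 13)
  bridge: not matched, +0
  trifurcation: matched, +6 (running total 19)
  crossover: matched, +6 (running total 25)
  bridge: not matched, +0
  bifurcation: not matched, +0
  crossover: not matched, +0
  trifurcation: not matched, +0
  dot: matched, +5 (running total 30)
  ending: matched, +2 (running total 32)
Total score = 32
Threshold = 12; verdict = identification

32


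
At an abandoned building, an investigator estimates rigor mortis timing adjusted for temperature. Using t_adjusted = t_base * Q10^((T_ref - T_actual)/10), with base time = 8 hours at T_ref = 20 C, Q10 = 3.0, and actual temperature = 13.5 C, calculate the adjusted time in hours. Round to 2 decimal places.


Rigor mortis time adjustment:
Exponent = (T_ref - T_actual) / 10 = (20 - 13.5) / 10 = 0.65
Q10 factor = 3.0^0.65 = 2.04234
t_adjusted = 8 * 2.04234 = 16.34 hours

16.34


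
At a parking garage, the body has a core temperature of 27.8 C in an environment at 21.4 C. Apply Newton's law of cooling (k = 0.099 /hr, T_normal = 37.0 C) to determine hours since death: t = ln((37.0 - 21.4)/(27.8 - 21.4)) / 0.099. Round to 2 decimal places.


Using Newton's law of cooling:
t = ln((T_normal - T_ambient) / (T_body - T_ambient)) / k
T_normal - T_ambient = 15.6
T_body - T_ambient = 6.4
Ratio = 2.4375
ln(ratio) = 0.890973
t = 0.890973 / 0.099 = 9.00 hours

9.00


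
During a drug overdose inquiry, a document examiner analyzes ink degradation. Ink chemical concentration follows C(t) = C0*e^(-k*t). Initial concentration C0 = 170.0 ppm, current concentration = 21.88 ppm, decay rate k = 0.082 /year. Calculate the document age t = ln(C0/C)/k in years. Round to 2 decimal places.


Document age estimation:
C0/C = 170.0 / 21.88 = 7.769653
ln(C0/C) = 2.050226
t = 2.050226 / 0.082 = 25.00 years

25.00


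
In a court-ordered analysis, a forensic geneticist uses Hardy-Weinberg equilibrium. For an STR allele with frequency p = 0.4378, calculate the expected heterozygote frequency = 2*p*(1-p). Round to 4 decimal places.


Hardy-Weinberg heterozygote frequency:
q = 1 - p = 1 - 0.4378 = 0.5622
2pq = 2 * 0.4378 * 0.5622 = 0.4923

0.4923


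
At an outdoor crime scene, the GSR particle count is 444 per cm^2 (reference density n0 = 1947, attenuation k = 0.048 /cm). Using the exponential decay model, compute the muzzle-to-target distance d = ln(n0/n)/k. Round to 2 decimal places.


GSR distance calculation:
n0/n = 1947 / 444 = 4.385135
ln(n0/n) = 1.47822
d = 1.47822 / 0.048 = 30.80 cm

30.80


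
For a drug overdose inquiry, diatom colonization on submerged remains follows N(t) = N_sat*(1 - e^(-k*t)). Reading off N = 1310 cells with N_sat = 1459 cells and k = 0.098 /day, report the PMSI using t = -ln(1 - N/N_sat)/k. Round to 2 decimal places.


PMSI from diatom colonization curve:
N / N_sat = 1310 / 1459 = 0.897875
1 - N/N_sat = 0.102125
ln(1 - N/N_sat) = -2.281558
t = -ln(1 - N/N_sat) / k = -(-2.281558) / 0.098 = 23.28 days

23.28


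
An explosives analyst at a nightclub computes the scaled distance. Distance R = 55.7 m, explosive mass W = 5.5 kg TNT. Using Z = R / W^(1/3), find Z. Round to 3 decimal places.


Scaled distance calculation:
W^(1/3) = 5.5^(1/3) = 1.765174
Z = R / W^(1/3) = 55.7 / 1.765174
Z = 31.555 m/kg^(1/3)

31.555


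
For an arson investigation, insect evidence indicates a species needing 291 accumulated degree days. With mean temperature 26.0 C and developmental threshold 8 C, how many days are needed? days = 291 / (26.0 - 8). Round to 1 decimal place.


Insect development time:
Effective temperature = avg_temp - T_base = 26.0 - 8 = 18.0 C
Days = ADD / effective_temp = 291 / 18.0 = 16.2 days

16.2
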